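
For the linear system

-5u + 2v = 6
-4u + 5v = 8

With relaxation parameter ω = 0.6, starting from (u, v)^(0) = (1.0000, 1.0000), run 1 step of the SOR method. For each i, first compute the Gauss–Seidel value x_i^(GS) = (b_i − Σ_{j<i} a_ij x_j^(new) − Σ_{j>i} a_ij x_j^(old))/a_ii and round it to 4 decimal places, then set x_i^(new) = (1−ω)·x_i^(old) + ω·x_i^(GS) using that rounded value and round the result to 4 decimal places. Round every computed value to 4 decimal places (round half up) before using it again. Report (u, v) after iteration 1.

(-0.0800, 1.3216)

Iteration 1:
  u: GS value = (6 - (2)·1.0000) / (-5) = -0.8000;  u ← (1−ω)·1.0000 + ω·-0.8000 = -0.0800
  v: GS value = (8 - (-4)·-0.0800) / (5) = 1.5360;  v ← (1−ω)·1.0000 + ω·1.5360 = 1.3216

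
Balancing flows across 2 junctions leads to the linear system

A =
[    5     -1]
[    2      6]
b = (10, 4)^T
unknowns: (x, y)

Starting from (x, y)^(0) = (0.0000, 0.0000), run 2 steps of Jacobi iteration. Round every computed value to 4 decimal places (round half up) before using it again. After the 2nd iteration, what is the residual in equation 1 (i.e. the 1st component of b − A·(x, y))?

-0.6665

Iteration 1:
  x = (10 - (-1)·0.0000) / (5) = 2.0000
  y = (4 - (2)·0.0000) / (6) = 0.6667
Iteration 2:
  x = (10 - (-1)·0.6667) / (5) = 2.1333
  y = (4 - (2)·2.0000) / (6) = 0.0000
Residual b − A·x = (-0.6665, -0.2666)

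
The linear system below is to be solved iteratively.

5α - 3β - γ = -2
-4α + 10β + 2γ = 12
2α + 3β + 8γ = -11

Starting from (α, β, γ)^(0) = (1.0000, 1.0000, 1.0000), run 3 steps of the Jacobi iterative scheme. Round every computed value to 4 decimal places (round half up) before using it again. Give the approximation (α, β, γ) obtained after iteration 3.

Iteration 1:
  α = (-2 - (-3)·1.0000 - (-1)·1.0000) / (5) = 0.4000
  β = (12 - (-4)·1.0000 - (2)·1.0000) / (10) = 1.4000
  γ = (-11 - (2)·1.0000 - (3)·1.0000) / (8) = -2.0000
Iteration 2:
  α = (-2 - (-3)·1.4000 - (-1)·-2.0000) / (5) = 0.0400
  β = (12 - (-4)·0.4000 - (2)·-2.0000) / (10) = 1.7600
  γ = (-11 - (2)·0.4000 - (3)·1.4000) / (8) = -2.0000
Iteration 3:
  α = (-2 - (-3)·1.7600 - (-1)·-2.0000) / (5) = 0.2560
  β = (12 - (-4)·0.0400 - (2)·-2.0000) / (10) = 1.6160
  γ = (-11 - (2)·0.0400 - (3)·1.7600) / (8) = -2.0450

(0.2560, 1.6160, -2.0450)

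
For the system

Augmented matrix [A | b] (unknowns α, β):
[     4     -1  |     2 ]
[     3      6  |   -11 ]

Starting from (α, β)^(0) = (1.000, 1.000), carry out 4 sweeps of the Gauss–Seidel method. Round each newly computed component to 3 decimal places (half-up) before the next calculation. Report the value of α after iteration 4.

0.036

Iteration 1:
  α = (2 - (-1)·1.000) / (4) = 0.750
  β = (-11 - (3)·0.750) / (6) = -2.208
Iteration 2:
  α = (2 - (-1)·-2.208) / (4) = -0.052
  β = (-11 - (3)·-0.052) / (6) = -1.807
Iteration 3:
  α = (2 - (-1)·-1.807) / (4) = 0.048
  β = (-11 - (3)·0.048) / (6) = -1.857
Iteration 4:
  α = (2 - (-1)·-1.857) / (4) = 0.036
  β = (-11 - (3)·0.036) / (6) = -1.851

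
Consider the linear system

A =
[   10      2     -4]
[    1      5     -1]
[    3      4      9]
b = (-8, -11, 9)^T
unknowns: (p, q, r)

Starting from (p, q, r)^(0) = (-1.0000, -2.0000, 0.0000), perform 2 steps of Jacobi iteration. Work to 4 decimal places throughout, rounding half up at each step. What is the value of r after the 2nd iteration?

Iteration 1:
  p = (-8 - (2)·-2.0000 - (-4)·0.0000) / (10) = -0.4000
  q = (-11 - (1)·-1.0000 - (-1)·0.0000) / (5) = -2.0000
  r = (9 - (3)·-1.0000 - (4)·-2.0000) / (9) = 2.2222
Iteration 2:
  p = (-8 - (2)·-2.0000 - (-4)·2.2222) / (10) = 0.4889
  q = (-11 - (1)·-0.4000 - (-1)·2.2222) / (5) = -1.6756
  r = (9 - (3)·-0.4000 - (4)·-2.0000) / (9) = 2.0222

2.0222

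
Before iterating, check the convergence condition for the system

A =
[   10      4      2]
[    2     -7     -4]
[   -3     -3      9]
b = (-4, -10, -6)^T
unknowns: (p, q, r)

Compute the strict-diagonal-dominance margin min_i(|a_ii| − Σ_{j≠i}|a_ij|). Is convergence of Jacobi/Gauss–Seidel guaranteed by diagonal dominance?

1

row 1: |10| − (4+2) = 4
row 2: |-7| − (2+4) = 1
row 3: |9| − (3+3) = 3
minimum over rows = 1 → strictly diagonally dominant (convergence guaranteed)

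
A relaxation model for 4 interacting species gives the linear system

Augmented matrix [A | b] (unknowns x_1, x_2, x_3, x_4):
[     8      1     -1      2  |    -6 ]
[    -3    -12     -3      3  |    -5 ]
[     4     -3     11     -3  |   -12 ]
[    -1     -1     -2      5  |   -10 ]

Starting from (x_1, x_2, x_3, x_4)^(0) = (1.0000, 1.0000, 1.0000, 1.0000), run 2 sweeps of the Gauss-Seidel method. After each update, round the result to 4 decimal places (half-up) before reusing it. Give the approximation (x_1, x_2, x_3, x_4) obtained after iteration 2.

Iteration 1:
  x_1 = (-6 - (1)·1.0000 - (-1)·1.0000 - (2)·1.0000) / (8) = -1.0000
  x_2 = (-5 - (-3)·-1.0000 - (-3)·1.0000 - (3)·1.0000) / (-12) = 0.6667
  x_3 = (-12 - (4)·-1.0000 - (-3)·0.6667 - (-3)·1.0000) / (11) = -0.2727
  x_4 = (-10 - (-1)·-1.0000 - (-1)·0.6667 - (-2)·-0.2727) / (5) = -2.1757
Iteration 2:
  x_1 = (-6 - (1)·0.6667 - (-1)·-0.2727 - (2)·-2.1757) / (8) = -0.3235
  x_2 = (-5 - (-3)·-0.3235 - (-3)·-0.2727 - (3)·-2.1757) / (-12) = 0.0218
  x_3 = (-12 - (4)·-0.3235 - (-3)·0.0218 - (-3)·-2.1757) / (11) = -1.5607
  x_4 = (-10 - (-1)·-0.3235 - (-1)·0.0218 - (-2)·-1.5607) / (5) = -2.6846

(-0.3235, 0.0218, -1.5607, -2.6846)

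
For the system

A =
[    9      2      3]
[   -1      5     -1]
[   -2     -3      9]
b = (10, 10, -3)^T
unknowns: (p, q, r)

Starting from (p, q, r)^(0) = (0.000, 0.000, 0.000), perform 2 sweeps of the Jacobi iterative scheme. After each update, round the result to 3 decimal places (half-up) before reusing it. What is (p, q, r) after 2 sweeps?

Iteration 1:
  p = (10 - (2)·0.000 - (3)·0.000) / (9) = 1.111
  q = (10 - (-1)·0.000 - (-1)·0.000) / (5) = 2.000
  r = (-3 - (-2)·0.000 - (-3)·0.000) / (9) = -0.333
Iteration 2:
  p = (10 - (2)·2.000 - (3)·-0.333) / (9) = 0.778
  q = (10 - (-1)·1.111 - (-1)·-0.333) / (5) = 2.156
  r = (-3 - (-2)·1.111 - (-3)·2.000) / (9) = 0.580

(0.778, 2.156, 0.580)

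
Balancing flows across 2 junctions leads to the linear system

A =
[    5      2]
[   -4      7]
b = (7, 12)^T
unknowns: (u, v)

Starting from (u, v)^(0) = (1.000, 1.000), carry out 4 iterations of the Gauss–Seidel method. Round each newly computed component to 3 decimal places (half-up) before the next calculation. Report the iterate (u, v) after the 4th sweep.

(0.576, 2.043)

Iteration 1:
  u = (7 - (2)·1.000) / (5) = 1.000
  v = (12 - (-4)·1.000) / (7) = 2.286
Iteration 2:
  u = (7 - (2)·2.286) / (5) = 0.486
  v = (12 - (-4)·0.486) / (7) = 1.992
Iteration 3:
  u = (7 - (2)·1.992) / (5) = 0.603
  v = (12 - (-4)·0.603) / (7) = 2.059
Iteration 4:
  u = (7 - (2)·2.059) / (5) = 0.576
  v = (12 - (-4)·0.576) / (7) = 2.043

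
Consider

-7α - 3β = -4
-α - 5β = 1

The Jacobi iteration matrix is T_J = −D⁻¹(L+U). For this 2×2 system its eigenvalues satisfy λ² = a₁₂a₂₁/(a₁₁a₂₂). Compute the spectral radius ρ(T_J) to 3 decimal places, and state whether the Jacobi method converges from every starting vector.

a₁₂a₂₁/(a₁₁a₂₂) = (-3)·(-1) / ((-7)·(-5)) = 0.085714
ρ = √|0.085714| = √0.085714 = 0.293
ρ < 1, so Jacobi converges

0.293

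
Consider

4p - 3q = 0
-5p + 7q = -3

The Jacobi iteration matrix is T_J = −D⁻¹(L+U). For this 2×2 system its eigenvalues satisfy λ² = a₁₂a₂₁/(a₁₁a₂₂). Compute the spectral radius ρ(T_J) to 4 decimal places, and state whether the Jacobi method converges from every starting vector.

a₁₂a₂₁/(a₁₁a₂₂) = (-3)·(-5) / ((4)·(7)) = 0.535714
ρ = √|0.535714| = √0.535714 = 0.7319
ρ < 1, so Jacobi converges

0.7319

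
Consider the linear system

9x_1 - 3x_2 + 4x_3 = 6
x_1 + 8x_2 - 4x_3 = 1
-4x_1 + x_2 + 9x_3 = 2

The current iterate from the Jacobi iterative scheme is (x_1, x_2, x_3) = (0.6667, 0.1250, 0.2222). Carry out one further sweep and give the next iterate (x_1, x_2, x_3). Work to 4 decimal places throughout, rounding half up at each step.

(0.6096, 0.1528, 0.5046)

One sweep:
  x_1 = (6 - (-3)·0.1250 - (4)·0.2222) / (9) = 0.6096
  x_2 = (1 - (1)·0.6667 - (-4)·0.2222) / (8) = 0.1528
  x_3 = (2 - (-4)·0.6667 - (1)·0.1250) / (9) = 0.5046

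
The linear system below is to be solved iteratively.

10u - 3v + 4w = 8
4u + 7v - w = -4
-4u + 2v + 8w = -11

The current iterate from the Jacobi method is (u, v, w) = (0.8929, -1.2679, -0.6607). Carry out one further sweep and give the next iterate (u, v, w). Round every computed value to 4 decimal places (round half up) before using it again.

(0.6839, -1.1760, -0.6116)

One sweep:
  u = (8 - (-3)·-1.2679 - (4)·-0.6607) / (10) = 0.6839
  v = (-4 - (4)·0.8929 - (-1)·-0.6607) / (7) = -1.1760
  w = (-11 - (-4)·0.8929 - (2)·-1.2679) / (8) = -0.6116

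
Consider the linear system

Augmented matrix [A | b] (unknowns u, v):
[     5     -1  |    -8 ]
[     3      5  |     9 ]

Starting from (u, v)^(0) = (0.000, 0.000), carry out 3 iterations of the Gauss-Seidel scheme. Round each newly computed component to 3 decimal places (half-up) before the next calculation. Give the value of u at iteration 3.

Iteration 1:
  u = (-8 - (-1)·0.000) / (5) = -1.600
  v = (9 - (3)·-1.600) / (5) = 2.760
Iteration 2:
  u = (-8 - (-1)·2.760) / (5) = -1.048
  v = (9 - (3)·-1.048) / (5) = 2.429
Iteration 3:
  u = (-8 - (-1)·2.429) / (5) = -1.114
  v = (9 - (3)·-1.114) / (5) = 2.468

-1.114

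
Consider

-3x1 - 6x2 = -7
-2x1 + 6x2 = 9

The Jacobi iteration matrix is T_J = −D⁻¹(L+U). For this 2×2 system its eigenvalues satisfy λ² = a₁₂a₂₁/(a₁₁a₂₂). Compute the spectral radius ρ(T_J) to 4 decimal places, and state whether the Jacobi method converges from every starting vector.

a₁₂a₂₁/(a₁₁a₂₂) = (-6)·(-2) / ((-3)·(6)) = -0.666667
ρ = √|-0.666667| = √0.666667 = 0.8165
ρ < 1, so Jacobi converges

0.8165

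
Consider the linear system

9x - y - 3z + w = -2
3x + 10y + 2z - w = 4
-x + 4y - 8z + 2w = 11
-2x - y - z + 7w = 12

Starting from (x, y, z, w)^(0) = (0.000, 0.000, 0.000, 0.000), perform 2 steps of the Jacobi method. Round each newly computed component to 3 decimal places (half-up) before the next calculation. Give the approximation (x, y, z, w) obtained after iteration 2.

Iteration 1:
  x = (-2 - (-1)·0.000 - (-3)·0.000 - (1)·0.000) / (9) = -0.222
  y = (4 - (3)·0.000 - (2)·0.000 - (-1)·0.000) / (10) = 0.400
  z = (11 - (-1)·0.000 - (4)·0.000 - (2)·0.000) / (-8) = -1.375
  w = (12 - (-2)·0.000 - (-1)·0.000 - (-1)·0.000) / (7) = 1.714
Iteration 2:
  x = (-2 - (-1)·0.400 - (-3)·-1.375 - (1)·1.714) / (9) = -0.827
  y = (4 - (3)·-0.222 - (2)·-1.375 - (-1)·1.714) / (10) = 0.913
  z = (11 - (-1)·-0.222 - (4)·0.400 - (2)·1.714) / (-8) = -0.719
  w = (12 - (-2)·-0.222 - (-1)·0.400 - (-1)·-1.375) / (7) = 1.512

(-0.827, 0.913, -0.719, 1.512)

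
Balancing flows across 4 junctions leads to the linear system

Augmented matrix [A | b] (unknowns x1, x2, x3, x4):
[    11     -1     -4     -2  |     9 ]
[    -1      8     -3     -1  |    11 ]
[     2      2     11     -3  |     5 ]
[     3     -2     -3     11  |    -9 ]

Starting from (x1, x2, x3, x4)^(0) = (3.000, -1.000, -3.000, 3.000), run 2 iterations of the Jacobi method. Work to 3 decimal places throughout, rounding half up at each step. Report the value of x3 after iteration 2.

-0.479

Iteration 1:
  x1 = (9 - (-1)·-1.000 - (-4)·-3.000 - (-2)·3.000) / (11) = 0.182
  x2 = (11 - (-1)·3.000 - (-3)·-3.000 - (-1)·3.000) / (8) = 1.000
  x3 = (5 - (2)·3.000 - (2)·-1.000 - (-3)·3.000) / (11) = 0.909
  x4 = (-9 - (3)·3.000 - (-2)·-1.000 - (-3)·-3.000) / (11) = -2.636
Iteration 2:
  x1 = (9 - (-1)·1.000 - (-4)·0.909 - (-2)·-2.636) / (11) = 0.760
  x2 = (11 - (-1)·0.182 - (-3)·0.909 - (-1)·-2.636) / (8) = 1.409
  x3 = (5 - (2)·0.182 - (2)·1.000 - (-3)·-2.636) / (11) = -0.479
  x4 = (-9 - (3)·0.182 - (-2)·1.000 - (-3)·0.909) / (11) = -0.438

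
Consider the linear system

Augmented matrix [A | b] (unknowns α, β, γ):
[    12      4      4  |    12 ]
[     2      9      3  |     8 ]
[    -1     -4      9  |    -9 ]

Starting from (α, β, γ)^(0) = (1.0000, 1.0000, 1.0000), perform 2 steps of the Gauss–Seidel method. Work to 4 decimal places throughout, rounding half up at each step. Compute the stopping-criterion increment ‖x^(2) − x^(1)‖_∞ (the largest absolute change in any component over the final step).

Iteration 1:
  α = (12 - (4)·1.0000 - (4)·1.0000) / (12) = 0.3333
  β = (8 - (2)·0.3333 - (3)·1.0000) / (9) = 0.4815
  γ = (-9 - (-1)·0.3333 - (-4)·0.4815) / (9) = -0.7490
Iteration 2:
  α = (12 - (4)·0.4815 - (4)·-0.7490) / (12) = 1.0892
  β = (8 - (2)·1.0892 - (3)·-0.7490) / (9) = 0.8965
  γ = (-9 - (-1)·1.0892 - (-4)·0.8965) / (9) = -0.4805
Change: (0.7559, 0.4150, 0.2685) → max |·| = 0.7559

0.7559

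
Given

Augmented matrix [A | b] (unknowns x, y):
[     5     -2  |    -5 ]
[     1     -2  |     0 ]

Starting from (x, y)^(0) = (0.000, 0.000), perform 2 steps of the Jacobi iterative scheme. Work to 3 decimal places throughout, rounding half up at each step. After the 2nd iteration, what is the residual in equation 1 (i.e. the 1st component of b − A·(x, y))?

Iteration 1:
  x = (-5 - (-2)·0.000) / (5) = -1.000
  y = (0 - (1)·0.000) / (-2) = 0.000
Iteration 2:
  x = (-5 - (-2)·0.000) / (5) = -1.000
  y = (0 - (1)·-1.000) / (-2) = -0.500
Residual b − A·x = (-1.000, 0.000)

-1.000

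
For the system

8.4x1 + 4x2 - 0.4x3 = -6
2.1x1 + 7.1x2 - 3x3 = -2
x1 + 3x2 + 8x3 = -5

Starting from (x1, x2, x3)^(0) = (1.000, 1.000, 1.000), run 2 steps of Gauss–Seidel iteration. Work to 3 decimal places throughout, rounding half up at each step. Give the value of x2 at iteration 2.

-0.273

Iteration 1:
  x1 = (-6 - (4)·1.000 - (-0.4)·1.000) / (8.4) = -1.143
  x2 = (-2 - (2.1)·-1.143 - (-3)·1.000) / (7.1) = 0.479
  x3 = (-5 - (1)·-1.143 - (3)·0.479) / (8) = -0.662
Iteration 2:
  x1 = (-6 - (4)·0.479 - (-0.4)·-0.662) / (8.4) = -0.974
  x2 = (-2 - (2.1)·-0.974 - (-3)·-0.662) / (7.1) = -0.273
  x3 = (-5 - (1)·-0.974 - (3)·-0.273) / (8) = -0.401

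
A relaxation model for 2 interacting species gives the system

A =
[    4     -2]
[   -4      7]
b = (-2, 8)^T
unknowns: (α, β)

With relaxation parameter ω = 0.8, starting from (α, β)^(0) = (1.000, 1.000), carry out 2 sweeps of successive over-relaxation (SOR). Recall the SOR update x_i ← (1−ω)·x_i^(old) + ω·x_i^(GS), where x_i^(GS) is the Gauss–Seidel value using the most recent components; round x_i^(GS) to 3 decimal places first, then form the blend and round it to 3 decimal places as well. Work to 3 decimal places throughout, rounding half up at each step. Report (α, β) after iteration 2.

(0.122, 1.212)

Iteration 1:
  α: GS value = (-2 - (-2)·1.000) / (4) = 0.000;  α ← (1−ω)·1.000 + ω·0.000 = 0.200
  β: GS value = (8 - (-4)·0.200) / (7) = 1.257;  β ← (1−ω)·1.000 + ω·1.257 = 1.206
Iteration 2:
  α: GS value = (-2 - (-2)·1.206) / (4) = 0.103;  α ← (1−ω)·0.200 + ω·0.103 = 0.122
  β: GS value = (8 - (-4)·0.122) / (7) = 1.213;  β ← (1−ω)·1.206 + ω·1.213 = 1.212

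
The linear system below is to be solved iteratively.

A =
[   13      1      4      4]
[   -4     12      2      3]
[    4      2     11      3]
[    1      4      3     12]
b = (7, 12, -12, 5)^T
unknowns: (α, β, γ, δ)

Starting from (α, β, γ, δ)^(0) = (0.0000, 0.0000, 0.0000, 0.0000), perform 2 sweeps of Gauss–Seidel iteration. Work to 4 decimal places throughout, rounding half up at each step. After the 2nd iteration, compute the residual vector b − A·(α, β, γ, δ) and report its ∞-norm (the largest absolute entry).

0.8823

Iteration 1:
  α = (7 - (1)·0.0000 - (4)·0.0000 - (4)·0.0000) / (13) = 0.5385
  β = (12 - (-4)·0.5385 - (2)·0.0000 - (3)·0.0000) / (12) = 1.1795
  γ = (-12 - (4)·0.5385 - (2)·1.1795 - (3)·0.0000) / (11) = -1.5012
  δ = (5 - (1)·0.5385 - (4)·1.1795 - (3)·-1.5012) / (12) = 0.3539
Iteration 2:
  α = (7 - (1)·1.1795 - (4)·-1.5012 - (4)·0.3539) / (13) = 0.8007
  β = (12 - (-4)·0.8007 - (2)·-1.5012 - (3)·0.3539) / (12) = 1.4286
  γ = (-12 - (4)·0.8007 - (2)·1.4286 - (3)·0.3539) / (11) = -1.7383
  δ = (5 - (1)·0.8007 - (4)·1.4286 - (3)·-1.7383) / (12) = 0.3083
Residual b − A·x = (0.8823, 0.6113, 0.1364, 0.0002); ∞-norm = 0.8823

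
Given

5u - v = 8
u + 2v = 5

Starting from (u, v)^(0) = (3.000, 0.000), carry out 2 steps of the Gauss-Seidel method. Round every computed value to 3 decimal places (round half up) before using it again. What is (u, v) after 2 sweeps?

(1.940, 1.530)

Iteration 1:
  u = (8 - (-1)·0.000) / (5) = 1.600
  v = (5 - (1)·1.600) / (2) = 1.700
Iteration 2:
  u = (8 - (-1)·1.700) / (5) = 1.940
  v = (5 - (1)·1.940) / (2) = 1.530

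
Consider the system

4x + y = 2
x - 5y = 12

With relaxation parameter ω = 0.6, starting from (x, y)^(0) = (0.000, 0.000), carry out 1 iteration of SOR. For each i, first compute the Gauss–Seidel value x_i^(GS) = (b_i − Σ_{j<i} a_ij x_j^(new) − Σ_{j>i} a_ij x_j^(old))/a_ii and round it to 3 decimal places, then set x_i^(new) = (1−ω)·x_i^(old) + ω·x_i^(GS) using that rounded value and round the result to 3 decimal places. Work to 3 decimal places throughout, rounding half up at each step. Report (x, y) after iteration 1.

(0.300, -1.404)

Iteration 1:
  x: GS value = (2 - (1)·0.000) / (4) = 0.500;  x ← (1−ω)·0.000 + ω·0.500 = 0.300
  y: GS value = (12 - (1)·0.300) / (-5) = -2.340;  y ← (1−ω)·0.000 + ω·-2.340 = -1.404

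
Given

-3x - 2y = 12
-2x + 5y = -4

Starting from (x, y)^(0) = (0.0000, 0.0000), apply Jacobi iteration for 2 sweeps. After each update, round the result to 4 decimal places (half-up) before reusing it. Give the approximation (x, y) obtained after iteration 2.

(-3.4667, -2.4000)

Iteration 1:
  x = (12 - (-2)·0.0000) / (-3) = -4.0000
  y = (-4 - (-2)·0.0000) / (5) = -0.8000
Iteration 2:
  x = (12 - (-2)·-0.8000) / (-3) = -3.4667
  y = (-4 - (-2)·-4.0000) / (5) = -2.4000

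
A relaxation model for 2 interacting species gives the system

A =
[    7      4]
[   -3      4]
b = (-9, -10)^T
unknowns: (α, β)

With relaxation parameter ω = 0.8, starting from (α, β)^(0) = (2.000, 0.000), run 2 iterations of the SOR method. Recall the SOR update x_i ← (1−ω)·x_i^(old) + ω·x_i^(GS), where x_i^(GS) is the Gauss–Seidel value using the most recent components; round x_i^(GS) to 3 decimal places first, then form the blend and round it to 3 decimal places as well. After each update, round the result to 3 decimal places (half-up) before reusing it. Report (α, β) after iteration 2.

Iteration 1:
  α: GS value = (-9 - (4)·0.000) / (7) = -1.286;  α ← (1−ω)·2.000 + ω·-1.286 = -0.629
  β: GS value = (-10 - (-3)·-0.629) / (4) = -2.972;  β ← (1−ω)·0.000 + ω·-2.972 = -2.378
Iteration 2:
  α: GS value = (-9 - (4)·-2.378) / (7) = 0.073;  α ← (1−ω)·-0.629 + ω·0.073 = -0.067
  β: GS value = (-10 - (-3)·-0.067) / (4) = -2.550;  β ← (1−ω)·-2.378 + ω·-2.550 = -2.516

(-0.067, -2.516)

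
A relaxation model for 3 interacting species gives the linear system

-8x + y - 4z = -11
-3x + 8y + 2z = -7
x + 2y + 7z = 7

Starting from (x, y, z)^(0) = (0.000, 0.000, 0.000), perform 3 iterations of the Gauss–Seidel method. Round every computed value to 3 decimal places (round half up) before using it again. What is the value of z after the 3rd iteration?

1.146

Iteration 1:
  x = (-11 - (1)·0.000 - (-4)·0.000) / (-8) = 1.375
  y = (-7 - (-3)·1.375 - (2)·0.000) / (8) = -0.359
  z = (7 - (1)·1.375 - (2)·-0.359) / (7) = 0.906
Iteration 2:
  x = (-11 - (1)·-0.359 - (-4)·0.906) / (-8) = 0.877
  y = (-7 - (-3)·0.877 - (2)·0.906) / (8) = -0.773
  z = (7 - (1)·0.877 - (2)·-0.773) / (7) = 1.096
Iteration 3:
  x = (-11 - (1)·-0.773 - (-4)·1.096) / (-8) = 0.730
  y = (-7 - (-3)·0.730 - (2)·1.096) / (8) = -0.875
  z = (7 - (1)·0.730 - (2)·-0.875) / (7) = 1.146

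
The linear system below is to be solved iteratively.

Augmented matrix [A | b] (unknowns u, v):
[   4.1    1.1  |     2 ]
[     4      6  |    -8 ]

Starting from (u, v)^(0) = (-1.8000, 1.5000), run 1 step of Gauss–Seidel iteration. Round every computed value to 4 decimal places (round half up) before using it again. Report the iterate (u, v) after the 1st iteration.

Iteration 1:
  u = (2 - (1.1)·1.5000) / (4.1) = 0.0854
  v = (-8 - (4)·0.0854) / (6) = -1.3903

(0.0854, -1.3903)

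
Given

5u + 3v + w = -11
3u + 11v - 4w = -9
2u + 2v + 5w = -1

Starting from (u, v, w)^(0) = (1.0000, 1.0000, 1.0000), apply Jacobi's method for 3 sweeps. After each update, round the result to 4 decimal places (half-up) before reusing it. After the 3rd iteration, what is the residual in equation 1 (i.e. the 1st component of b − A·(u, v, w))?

-0.6040

Iteration 1:
  u = (-11 - (3)·1.0000 - (1)·1.0000) / (5) = -3.0000
  v = (-9 - (3)·1.0000 - (-4)·1.0000) / (11) = -0.7273
  w = (-1 - (2)·1.0000 - (2)·1.0000) / (5) = -1.0000
Iteration 2:
  u = (-11 - (3)·-0.7273 - (1)·-1.0000) / (5) = -1.5636
  v = (-9 - (3)·-3.0000 - (-4)·-1.0000) / (11) = -0.3636
  w = (-1 - (2)·-3.0000 - (2)·-0.7273) / (5) = 1.2909
Iteration 3:
  u = (-11 - (3)·-0.3636 - (1)·1.2909) / (5) = -2.2400
  v = (-9 - (3)·-1.5636 - (-4)·1.2909) / (11) = 0.0777
  w = (-1 - (2)·-1.5636 - (2)·-0.3636) / (5) = 0.5709
Residual b − A·x = (-0.6040, -0.8511, 0.4701)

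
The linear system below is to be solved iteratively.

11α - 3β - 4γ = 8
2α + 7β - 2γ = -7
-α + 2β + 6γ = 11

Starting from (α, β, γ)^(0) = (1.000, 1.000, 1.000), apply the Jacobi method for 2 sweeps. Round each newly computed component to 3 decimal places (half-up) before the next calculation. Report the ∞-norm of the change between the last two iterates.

0.727

Iteration 1:
  α = (8 - (-3)·1.000 - (-4)·1.000) / (11) = 1.364
  β = (-7 - (2)·1.000 - (-2)·1.000) / (7) = -1.000
  γ = (11 - (-1)·1.000 - (2)·1.000) / (6) = 1.667
Iteration 2:
  α = (8 - (-3)·-1.000 - (-4)·1.667) / (11) = 1.061
  β = (-7 - (2)·1.364 - (-2)·1.667) / (7) = -0.913
  γ = (11 - (-1)·1.364 - (2)·-1.000) / (6) = 2.394
Change: (-0.303, 0.087, 0.727) → max |·| = 0.727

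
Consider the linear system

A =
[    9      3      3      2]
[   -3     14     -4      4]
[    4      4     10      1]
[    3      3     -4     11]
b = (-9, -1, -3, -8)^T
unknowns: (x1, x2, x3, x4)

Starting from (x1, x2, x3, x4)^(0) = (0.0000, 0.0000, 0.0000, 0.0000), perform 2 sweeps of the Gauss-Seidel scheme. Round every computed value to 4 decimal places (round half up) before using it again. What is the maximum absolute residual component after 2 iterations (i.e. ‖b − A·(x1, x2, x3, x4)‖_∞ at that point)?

Iteration 1:
  x1 = (-9 - (3)·0.0000 - (3)·0.0000 - (2)·0.0000) / (9) = -1.0000
  x2 = (-1 - (-3)·-1.0000 - (-4)·0.0000 - (4)·0.0000) / (14) = -0.2857
  x3 = (-3 - (4)·-1.0000 - (4)·-0.2857 - (1)·0.0000) / (10) = 0.2143
  x4 = (-8 - (3)·-1.0000 - (3)·-0.2857 - (-4)·0.2143) / (11) = -0.2987
Iteration 2:
  x1 = (-9 - (3)·-0.2857 - (3)·0.2143 - (2)·-0.2987) / (9) = -0.9098
  x2 = (-1 - (-3)·-0.9098 - (-4)·0.2143 - (4)·-0.2987) / (14) = -0.1198
  x3 = (-3 - (4)·-0.9098 - (4)·-0.1198 - (1)·-0.2987) / (10) = 0.1417
  x4 = (-8 - (3)·-0.9098 - (3)·-0.1198 - (-4)·0.1417) / (11) = -0.3949
Residual b − A·x = (-0.0877, 0.0942, 0.0963, -0.0005); ∞-norm = 0.0963

0.0963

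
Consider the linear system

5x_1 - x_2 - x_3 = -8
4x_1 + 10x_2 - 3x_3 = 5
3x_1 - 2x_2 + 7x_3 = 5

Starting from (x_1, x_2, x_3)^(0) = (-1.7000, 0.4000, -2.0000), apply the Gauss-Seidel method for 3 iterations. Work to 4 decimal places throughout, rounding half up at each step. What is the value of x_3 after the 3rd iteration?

Iteration 1:
  x_1 = (-8 - (-1)·0.4000 - (-1)·-2.0000) / (5) = -1.9200
  x_2 = (5 - (4)·-1.9200 - (-3)·-2.0000) / (10) = 0.6680
  x_3 = (5 - (3)·-1.9200 - (-2)·0.6680) / (7) = 1.7280
Iteration 2:
  x_1 = (-8 - (-1)·0.6680 - (-1)·1.7280) / (5) = -1.1208
  x_2 = (5 - (4)·-1.1208 - (-3)·1.7280) / (10) = 1.4667
  x_3 = (5 - (3)·-1.1208 - (-2)·1.4667) / (7) = 1.6137
Iteration 3:
  x_1 = (-8 - (-1)·1.4667 - (-1)·1.6137) / (5) = -0.9839
  x_2 = (5 - (4)·-0.9839 - (-3)·1.6137) / (10) = 1.3777
  x_3 = (5 - (3)·-0.9839 - (-2)·1.3777) / (7) = 1.5296

1.5296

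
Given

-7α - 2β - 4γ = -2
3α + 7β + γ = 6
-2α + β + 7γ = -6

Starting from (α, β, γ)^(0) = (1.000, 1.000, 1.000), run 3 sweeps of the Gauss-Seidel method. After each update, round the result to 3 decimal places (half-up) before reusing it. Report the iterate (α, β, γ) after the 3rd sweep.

Iteration 1:
  α = (-2 - (-2)·1.000 - (-4)·1.000) / (-7) = -0.571
  β = (6 - (3)·-0.571 - (1)·1.000) / (7) = 0.959
  γ = (-6 - (-2)·-0.571 - (1)·0.959) / (7) = -1.157
Iteration 2:
  α = (-2 - (-2)·0.959 - (-4)·-1.157) / (-7) = 0.673
  β = (6 - (3)·0.673 - (1)·-1.157) / (7) = 0.734
  γ = (-6 - (-2)·0.673 - (1)·0.734) / (7) = -0.770
Iteration 3:
  α = (-2 - (-2)·0.734 - (-4)·-0.770) / (-7) = 0.516
  β = (6 - (3)·0.516 - (1)·-0.770) / (7) = 0.746
  γ = (-6 - (-2)·0.516 - (1)·0.746) / (7) = -0.816

(0.516, 0.746, -0.816)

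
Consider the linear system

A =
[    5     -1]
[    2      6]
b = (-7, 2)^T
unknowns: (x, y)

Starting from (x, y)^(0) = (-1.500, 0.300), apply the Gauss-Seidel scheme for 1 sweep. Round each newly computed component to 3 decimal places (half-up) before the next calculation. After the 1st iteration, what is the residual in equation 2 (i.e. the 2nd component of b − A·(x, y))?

Iteration 1:
  x = (-7 - (-1)·0.300) / (5) = -1.340
  y = (2 - (2)·-1.340) / (6) = 0.780
Residual b − A·x = (0.480, 0.000)

0.000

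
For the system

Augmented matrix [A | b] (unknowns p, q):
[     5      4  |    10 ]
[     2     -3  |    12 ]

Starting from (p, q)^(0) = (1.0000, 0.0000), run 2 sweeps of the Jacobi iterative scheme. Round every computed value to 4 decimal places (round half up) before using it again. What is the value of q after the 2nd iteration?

-2.6667

Iteration 1:
  p = (10 - (4)·0.0000) / (5) = 2.0000
  q = (12 - (2)·1.0000) / (-3) = -3.3333
Iteration 2:
  p = (10 - (4)·-3.3333) / (5) = 4.6666
  q = (12 - (2)·2.0000) / (-3) = -2.6667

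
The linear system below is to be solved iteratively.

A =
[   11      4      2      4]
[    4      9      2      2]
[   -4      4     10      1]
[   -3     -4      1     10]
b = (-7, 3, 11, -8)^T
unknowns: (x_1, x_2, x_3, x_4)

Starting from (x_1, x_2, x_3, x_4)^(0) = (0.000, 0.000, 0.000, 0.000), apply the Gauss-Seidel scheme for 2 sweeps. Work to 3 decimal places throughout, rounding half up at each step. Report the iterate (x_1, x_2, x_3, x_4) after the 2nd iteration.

(-0.677, 0.680, 0.638, -0.795)

Iteration 1:
  x_1 = (-7 - (4)·0.000 - (2)·0.000 - (4)·0.000) / (11) = -0.636
  x_2 = (3 - (4)·-0.636 - (2)·0.000 - (2)·0.000) / (9) = 0.616
  x_3 = (11 - (-4)·-0.636 - (4)·0.616 - (1)·0.000) / (10) = 0.599
  x_4 = (-8 - (-3)·-0.636 - (-4)·0.616 - (1)·0.599) / (10) = -0.804
Iteration 2:
  x_1 = (-7 - (4)·0.616 - (2)·0.599 - (4)·-0.804) / (11) = -0.677
  x_2 = (3 - (4)·-0.677 - (2)·0.599 - (2)·-0.804) / (9) = 0.680
  x_3 = (11 - (-4)·-0.677 - (4)·0.680 - (1)·-0.804) / (10) = 0.638
  x_4 = (-8 - (-3)·-0.677 - (-4)·0.680 - (1)·0.638) / (10) = -0.795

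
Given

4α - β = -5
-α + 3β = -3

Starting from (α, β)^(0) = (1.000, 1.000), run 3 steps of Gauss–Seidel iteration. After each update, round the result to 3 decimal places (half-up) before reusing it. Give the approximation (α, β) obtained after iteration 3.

Iteration 1:
  α = (-5 - (-1)·1.000) / (4) = -1.000
  β = (-3 - (-1)·-1.000) / (3) = -1.333
Iteration 2:
  α = (-5 - (-1)·-1.333) / (4) = -1.583
  β = (-3 - (-1)·-1.583) / (3) = -1.528
Iteration 3:
  α = (-5 - (-1)·-1.528) / (4) = -1.632
  β = (-3 - (-1)·-1.632) / (3) = -1.544

(-1.632, -1.544)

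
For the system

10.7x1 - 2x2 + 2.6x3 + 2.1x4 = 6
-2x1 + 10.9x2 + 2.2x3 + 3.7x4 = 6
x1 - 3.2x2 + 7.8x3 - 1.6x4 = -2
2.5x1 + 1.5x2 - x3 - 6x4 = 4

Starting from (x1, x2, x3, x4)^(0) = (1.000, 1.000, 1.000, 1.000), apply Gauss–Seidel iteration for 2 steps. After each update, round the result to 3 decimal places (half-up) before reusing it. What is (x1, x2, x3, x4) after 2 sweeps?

(0.689, 0.863, -0.096, -0.148)

Iteration 1:
  x1 = (6 - (-2)·1.000 - (2.6)·1.000 - (2.1)·1.000) / (10.7) = 0.308
  x2 = (6 - (-2)·0.308 - (2.2)·1.000 - (3.7)·1.000) / (10.9) = 0.066
  x3 = (-2 - (1)·0.308 - (-3.2)·0.066 - (-1.6)·1.000) / (7.8) = -0.064
  x4 = (4 - (2.5)·0.308 - (1.5)·0.066 - (-1)·-0.064) / (-6) = -0.511
Iteration 2:
  x1 = (6 - (-2)·0.066 - (2.6)·-0.064 - (2.1)·-0.511) / (10.7) = 0.689
  x2 = (6 - (-2)·0.689 - (2.2)·-0.064 - (3.7)·-0.511) / (10.9) = 0.863
  x3 = (-2 - (1)·0.689 - (-3.2)·0.863 - (-1.6)·-0.511) / (7.8) = -0.096
  x4 = (4 - (2.5)·0.689 - (1.5)·0.863 - (-1)·-0.096) / (-6) = -0.148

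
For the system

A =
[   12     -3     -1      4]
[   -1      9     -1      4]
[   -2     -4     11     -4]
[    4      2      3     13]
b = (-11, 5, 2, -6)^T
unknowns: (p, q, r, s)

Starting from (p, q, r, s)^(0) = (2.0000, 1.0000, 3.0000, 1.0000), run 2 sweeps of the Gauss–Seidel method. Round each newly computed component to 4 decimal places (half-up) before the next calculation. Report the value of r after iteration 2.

0.1795

Iteration 1:
  p = (-11 - (-3)·1.0000 - (-1)·3.0000 - (4)·1.0000) / (12) = -0.7500
  q = (5 - (-1)·-0.7500 - (-1)·3.0000 - (4)·1.0000) / (9) = 0.3611
  r = (2 - (-2)·-0.7500 - (-4)·0.3611 - (-4)·1.0000) / (11) = 0.5404
  s = (-6 - (4)·-0.7500 - (2)·0.3611 - (3)·0.5404) / (13) = -0.4110
Iteration 2:
  p = (-11 - (-3)·0.3611 - (-1)·0.5404 - (4)·-0.4110) / (12) = -0.6444
  q = (5 - (-1)·-0.6444 - (-1)·0.5404 - (4)·-0.4110) / (9) = 0.7267
  r = (2 - (-2)·-0.6444 - (-4)·0.7267 - (-4)·-0.4110) / (11) = 0.1795
  s = (-6 - (4)·-0.6444 - (2)·0.7267 - (3)·0.1795) / (13) = -0.4165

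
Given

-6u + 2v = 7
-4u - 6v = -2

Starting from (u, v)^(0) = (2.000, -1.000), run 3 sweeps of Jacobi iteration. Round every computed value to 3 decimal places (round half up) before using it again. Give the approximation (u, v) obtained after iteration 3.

(-0.722, 1.333)

Iteration 1:
  u = (7 - (2)·-1.000) / (-6) = -1.500
  v = (-2 - (-4)·2.000) / (-6) = -1.000
Iteration 2:
  u = (7 - (2)·-1.000) / (-6) = -1.500
  v = (-2 - (-4)·-1.500) / (-6) = 1.333
Iteration 3:
  u = (7 - (2)·1.333) / (-6) = -0.722
  v = (-2 - (-4)·-1.500) / (-6) = 1.333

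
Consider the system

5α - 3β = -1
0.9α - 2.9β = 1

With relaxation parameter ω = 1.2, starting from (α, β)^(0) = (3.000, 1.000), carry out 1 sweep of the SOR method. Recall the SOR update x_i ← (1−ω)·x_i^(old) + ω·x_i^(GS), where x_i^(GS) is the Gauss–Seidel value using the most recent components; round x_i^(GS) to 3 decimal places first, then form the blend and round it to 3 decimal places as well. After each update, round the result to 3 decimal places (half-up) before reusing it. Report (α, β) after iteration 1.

(-0.120, -0.658)

Iteration 1:
  α: GS value = (-1 - (-3)·1.000) / (5) = 0.400;  α ← (1−ω)·3.000 + ω·0.400 = -0.120
  β: GS value = (1 - (0.9)·-0.120) / (-2.9) = -0.382;  β ← (1−ω)·1.000 + ω·-0.382 = -0.658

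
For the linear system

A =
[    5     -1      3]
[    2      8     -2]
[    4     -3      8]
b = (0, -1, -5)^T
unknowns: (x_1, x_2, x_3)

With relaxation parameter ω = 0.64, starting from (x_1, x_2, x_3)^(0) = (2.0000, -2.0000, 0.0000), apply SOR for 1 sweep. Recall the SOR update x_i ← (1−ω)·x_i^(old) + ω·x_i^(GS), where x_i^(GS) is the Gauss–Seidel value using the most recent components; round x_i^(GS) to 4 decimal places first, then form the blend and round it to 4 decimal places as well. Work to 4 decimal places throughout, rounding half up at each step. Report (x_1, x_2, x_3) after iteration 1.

Iteration 1:
  x_1: GS value = (0 - (-1)·-2.0000 - (3)·0.0000) / (5) = -0.4000;  x_1 ← (1−ω)·2.0000 + ω·-0.4000 = 0.4640
  x_2: GS value = (-1 - (2)·0.4640 - (-2)·0.0000) / (8) = -0.2410;  x_2 ← (1−ω)·-2.0000 + ω·-0.2410 = -0.8742
  x_3: GS value = (-5 - (4)·0.4640 - (-3)·-0.8742) / (8) = -1.1848;  x_3 ← (1−ω)·0.0000 + ω·-1.1848 = -0.7583

(0.4640, -0.8742, -0.7583)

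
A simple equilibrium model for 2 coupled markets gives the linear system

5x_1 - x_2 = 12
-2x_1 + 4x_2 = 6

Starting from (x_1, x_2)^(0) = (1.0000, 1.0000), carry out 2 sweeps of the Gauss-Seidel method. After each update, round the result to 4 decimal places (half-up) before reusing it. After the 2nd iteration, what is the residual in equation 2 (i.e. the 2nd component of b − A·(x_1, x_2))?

0.0000

Iteration 1:
  x_1 = (12 - (-1)·1.0000) / (5) = 2.6000
  x_2 = (6 - (-2)·2.6000) / (4) = 2.8000
Iteration 2:
  x_1 = (12 - (-1)·2.8000) / (5) = 2.9600
  x_2 = (6 - (-2)·2.9600) / (4) = 2.9800
Residual b − A·x = (0.1800, 0.0000)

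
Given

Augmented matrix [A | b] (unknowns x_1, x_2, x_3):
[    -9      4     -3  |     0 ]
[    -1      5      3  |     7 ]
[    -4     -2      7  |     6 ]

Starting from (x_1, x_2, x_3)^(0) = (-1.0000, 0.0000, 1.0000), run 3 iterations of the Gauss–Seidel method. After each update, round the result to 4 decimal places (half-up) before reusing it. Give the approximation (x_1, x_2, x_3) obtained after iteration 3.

(0.0155, 0.7262, 1.0735)

Iteration 1:
  x_1 = (0 - (4)·0.0000 - (-3)·1.0000) / (-9) = -0.3333
  x_2 = (7 - (-1)·-0.3333 - (3)·1.0000) / (5) = 0.7333
  x_3 = (6 - (-4)·-0.3333 - (-2)·0.7333) / (7) = 0.8762
Iteration 2:
  x_1 = (0 - (4)·0.7333 - (-3)·0.8762) / (-9) = 0.0338
  x_2 = (7 - (-1)·0.0338 - (3)·0.8762) / (5) = 0.8810
  x_3 = (6 - (-4)·0.0338 - (-2)·0.8810) / (7) = 1.1282
Iteration 3:
  x_1 = (0 - (4)·0.8810 - (-3)·1.1282) / (-9) = 0.0155
  x_2 = (7 - (-1)·0.0155 - (3)·1.1282) / (5) = 0.7262
  x_3 = (6 - (-4)·0.0155 - (-2)·0.7262) / (7) = 1.0735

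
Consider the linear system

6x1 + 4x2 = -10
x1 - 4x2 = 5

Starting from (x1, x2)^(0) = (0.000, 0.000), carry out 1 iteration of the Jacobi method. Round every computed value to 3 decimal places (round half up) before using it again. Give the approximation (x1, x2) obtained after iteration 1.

Iteration 1:
  x1 = (-10 - (4)·0.000) / (6) = -1.667
  x2 = (5 - (1)·0.000) / (-4) = -1.250

(-1.667, -1.250)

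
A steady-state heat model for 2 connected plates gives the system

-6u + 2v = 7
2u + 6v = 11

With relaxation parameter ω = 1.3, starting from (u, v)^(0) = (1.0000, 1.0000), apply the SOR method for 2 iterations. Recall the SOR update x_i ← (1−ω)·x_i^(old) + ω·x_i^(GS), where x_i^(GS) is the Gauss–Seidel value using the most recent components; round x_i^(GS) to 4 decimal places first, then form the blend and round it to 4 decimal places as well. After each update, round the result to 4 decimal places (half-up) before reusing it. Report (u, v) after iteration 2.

(0.0609, 1.5521)

Iteration 1:
  u: GS value = (7 - (2)·1.0000) / (-6) = -0.8333;  u ← (1−ω)·1.0000 + ω·-0.8333 = -1.3833
  v: GS value = (11 - (2)·-1.3833) / (6) = 2.2944;  v ← (1−ω)·1.0000 + ω·2.2944 = 2.6827
Iteration 2:
  u: GS value = (7 - (2)·2.6827) / (-6) = -0.2724;  u ← (1−ω)·-1.3833 + ω·-0.2724 = 0.0609
  v: GS value = (11 - (2)·0.0609) / (6) = 1.8130;  v ← (1−ω)·2.6827 + ω·1.8130 = 1.5521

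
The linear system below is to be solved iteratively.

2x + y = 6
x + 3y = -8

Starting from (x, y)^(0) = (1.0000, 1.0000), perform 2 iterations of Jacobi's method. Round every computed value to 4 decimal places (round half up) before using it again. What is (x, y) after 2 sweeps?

Iteration 1:
  x = (6 - (1)·1.0000) / (2) = 2.5000
  y = (-8 - (1)·1.0000) / (3) = -3.0000
Iteration 2:
  x = (6 - (1)·-3.0000) / (2) = 4.5000
  y = (-8 - (1)·2.5000) / (3) = -3.5000

(4.5000, -3.5000)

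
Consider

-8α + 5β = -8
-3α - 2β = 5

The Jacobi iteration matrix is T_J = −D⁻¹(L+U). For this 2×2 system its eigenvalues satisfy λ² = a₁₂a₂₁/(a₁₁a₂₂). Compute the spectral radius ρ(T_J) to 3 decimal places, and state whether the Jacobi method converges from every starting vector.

a₁₂a₂₁/(a₁₁a₂₂) = (5)·(-3) / ((-8)·(-2)) = -0.937500
ρ = √|-0.937500| = √0.937500 = 0.968
ρ < 1, so Jacobi converges

0.968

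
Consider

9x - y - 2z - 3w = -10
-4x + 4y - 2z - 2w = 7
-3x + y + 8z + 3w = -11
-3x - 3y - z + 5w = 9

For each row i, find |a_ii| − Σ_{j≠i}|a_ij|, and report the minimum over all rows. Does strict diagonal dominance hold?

row 1: |9| − (1+2+3) = 3
row 2: |4| − (4+2+2) = -4
row 3: |8| − (3+1+3) = 1
row 4: |5| − (3+3+1) = -2
minimum over rows = -4 → not strictly diagonally dominant

-4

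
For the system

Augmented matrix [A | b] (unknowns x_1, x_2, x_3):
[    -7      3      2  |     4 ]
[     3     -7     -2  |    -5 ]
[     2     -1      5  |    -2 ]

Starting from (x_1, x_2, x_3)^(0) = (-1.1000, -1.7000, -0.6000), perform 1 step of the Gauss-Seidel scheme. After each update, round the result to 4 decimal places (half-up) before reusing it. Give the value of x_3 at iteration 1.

Iteration 1:
  x_1 = (4 - (3)·-1.7000 - (2)·-0.6000) / (-7) = -1.4714
  x_2 = (-5 - (3)·-1.4714 - (-2)·-0.6000) / (-7) = 0.2551
  x_3 = (-2 - (2)·-1.4714 - (-1)·0.2551) / (5) = 0.2396

0.2396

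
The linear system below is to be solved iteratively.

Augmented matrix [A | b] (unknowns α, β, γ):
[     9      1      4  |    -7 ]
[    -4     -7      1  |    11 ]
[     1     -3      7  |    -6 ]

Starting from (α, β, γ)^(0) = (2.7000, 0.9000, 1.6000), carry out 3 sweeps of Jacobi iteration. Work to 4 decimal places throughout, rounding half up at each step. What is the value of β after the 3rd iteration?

Iteration 1:
  α = (-7 - (1)·0.9000 - (4)·1.6000) / (9) = -1.5889
  β = (11 - (-4)·2.7000 - (1)·1.6000) / (-7) = -2.8857
  γ = (-6 - (1)·2.7000 - (-3)·0.9000) / (7) = -0.8571
Iteration 2:
  α = (-7 - (1)·-2.8857 - (4)·-0.8571) / (9) = -0.0762
  β = (11 - (-4)·-1.5889 - (1)·-0.8571) / (-7) = -0.7859
  γ = (-6 - (1)·-1.5889 - (-3)·-2.8857) / (7) = -1.8669
Iteration 3:
  α = (-7 - (1)·-0.7859 - (4)·-1.8669) / (9) = 0.1393
  β = (11 - (-4)·-0.0762 - (1)·-1.8669) / (-7) = -1.7946
  γ = (-6 - (1)·-0.0762 - (-3)·-0.7859) / (7) = -1.1831

-1.7946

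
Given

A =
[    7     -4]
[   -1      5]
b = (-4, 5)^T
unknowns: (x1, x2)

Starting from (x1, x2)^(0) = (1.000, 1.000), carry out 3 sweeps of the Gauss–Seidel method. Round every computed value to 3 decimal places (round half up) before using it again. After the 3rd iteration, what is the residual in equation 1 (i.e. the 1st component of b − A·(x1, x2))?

Iteration 1:
  x1 = (-4 - (-4)·1.000) / (7) = 0.000
  x2 = (5 - (-1)·0.000) / (5) = 1.000
Iteration 2:
  x1 = (-4 - (-4)·1.000) / (7) = 0.000
  x2 = (5 - (-1)·0.000) / (5) = 1.000
Iteration 3:
  x1 = (-4 - (-4)·1.000) / (7) = 0.000
  x2 = (5 - (-1)·0.000) / (5) = 1.000
Residual b − A·x = (0.000, 0.000)

0.000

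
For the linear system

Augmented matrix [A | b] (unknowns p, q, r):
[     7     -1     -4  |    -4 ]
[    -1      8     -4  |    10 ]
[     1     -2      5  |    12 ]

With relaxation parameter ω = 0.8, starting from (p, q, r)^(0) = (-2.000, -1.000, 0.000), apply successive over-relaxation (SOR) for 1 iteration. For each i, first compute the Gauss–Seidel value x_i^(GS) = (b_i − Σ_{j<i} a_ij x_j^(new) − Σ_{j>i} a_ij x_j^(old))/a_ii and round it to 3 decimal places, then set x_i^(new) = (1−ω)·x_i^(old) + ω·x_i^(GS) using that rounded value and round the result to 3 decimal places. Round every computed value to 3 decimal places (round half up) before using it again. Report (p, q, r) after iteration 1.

Iteration 1:
  p: GS value = (-4 - (-1)·-1.000 - (-4)·0.000) / (7) = -0.714;  p ← (1−ω)·-2.000 + ω·-0.714 = -0.971
  q: GS value = (10 - (-1)·-0.971 - (-4)·0.000) / (8) = 1.129;  q ← (1−ω)·-1.000 + ω·1.129 = 0.703
  r: GS value = (12 - (1)·-0.971 - (-2)·0.703) / (5) = 2.875;  r ← (1−ω)·0.000 + ω·2.875 = 2.300

(-0.971, 0.703, 2.300)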